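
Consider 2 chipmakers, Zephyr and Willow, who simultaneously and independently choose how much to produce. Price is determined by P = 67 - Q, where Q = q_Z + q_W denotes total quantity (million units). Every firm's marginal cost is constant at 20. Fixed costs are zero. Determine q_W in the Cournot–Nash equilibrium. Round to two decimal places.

Each firm earns π_i = (67 - Q)q_i - 20q_i.
Setting ∂π_i/∂q_i = 0 with rivals' quantities fixed: 47 - 2q_i - q_j = 0.
By symmetry each firm produces the same amount; substituting q_j = q_i yields q_i = 47/3.

15.67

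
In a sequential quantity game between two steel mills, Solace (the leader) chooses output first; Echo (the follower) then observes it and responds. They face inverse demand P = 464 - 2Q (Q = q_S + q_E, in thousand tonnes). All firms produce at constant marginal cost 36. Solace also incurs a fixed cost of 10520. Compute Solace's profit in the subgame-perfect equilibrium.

The follower Echo best-responds to any q_S: π_E = (464 - 2Q)q_E - 36q_E.
∂π_E/∂q_E = 428 - 2q_S - 4q_E = 0 gives the reaction function q_E = (428 - 2q_S)/4.
The leader anticipates this reaction. Substituting into P = 464 - 2Q gives P = 250 - q_S, so π_S = (250 - q_S)q_S - 36q_S.
Leader FOC: 214 - 2q_S = 0, so q_S = 107.
Then q_E = (428 - 2·107)/4 = 107/2.
Price P = 464 - 2·(321/2) = 143.
Solace's profit: (143 - 36)·107 - 10520 = 929.

929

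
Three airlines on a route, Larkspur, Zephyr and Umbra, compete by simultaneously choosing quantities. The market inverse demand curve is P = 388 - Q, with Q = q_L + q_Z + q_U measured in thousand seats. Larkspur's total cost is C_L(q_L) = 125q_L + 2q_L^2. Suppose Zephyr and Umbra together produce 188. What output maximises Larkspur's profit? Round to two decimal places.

With rivals' combined output fixed at 188, Larkspur's profit is π_L = (388 - 188 - q_L)q_L - (125q_L + 2q_L²) = (200 - q_L)q_L - (125q_L + 2q_L²).
∂π_L/∂q_L = 75 - 6q_L = 0, so q_L = 25/2.

12.50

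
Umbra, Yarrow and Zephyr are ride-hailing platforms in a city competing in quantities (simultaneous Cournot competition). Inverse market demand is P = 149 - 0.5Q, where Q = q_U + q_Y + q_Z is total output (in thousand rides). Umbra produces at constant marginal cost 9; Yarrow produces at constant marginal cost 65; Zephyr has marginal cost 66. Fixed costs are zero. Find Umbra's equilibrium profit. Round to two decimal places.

Umbra's profit: π_U = (149 - 0.5Q)q_U - (9q_U). Setting ∂π_U/∂q_U = 0: 140 - q_U - (1/2)(q_Y + q_Z) = 0.
Yarrow's first-order condition: 84 - q_Y - (1/2)(q_U + q_Z) = 0.
Zephyr's profit: π_Z = (149 - 0.5Q)q_Z - (66q_Z). Setting ∂π_Z/∂q_Z = 0: 83 - q_Z - (1/2)(q_U + q_Y) = 0.
Summing all 3 equations gives 307 − 2Q = 0, hence Q = 307/2.
Back-substituting: q_U = (140 − 307/4)/(1/2) = 253/2, q_Y = (84 − 307/4)/(1/2) = 29/2, q_Z = (83 − 307/4)/(1/2) = 25/2.
Price P = 149 - (1/2)·(307/2) = 289/4.
Umbra's profit: (289/4 - 9)·(253/2) = 8001.1250.

8001.13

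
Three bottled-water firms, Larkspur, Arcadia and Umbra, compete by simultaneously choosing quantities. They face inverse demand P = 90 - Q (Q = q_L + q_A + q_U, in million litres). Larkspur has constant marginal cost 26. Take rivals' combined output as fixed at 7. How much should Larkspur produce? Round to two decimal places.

With rivals' combined output fixed at 7, Larkspur's profit is π_L = (90 - 7 - q_L)q_L - (26q_L) = (83 - q_L)q_L - (26q_L).
∂π_L/∂q_L = 57 - 2q_L = 0, so q_L = 57/2.

28.50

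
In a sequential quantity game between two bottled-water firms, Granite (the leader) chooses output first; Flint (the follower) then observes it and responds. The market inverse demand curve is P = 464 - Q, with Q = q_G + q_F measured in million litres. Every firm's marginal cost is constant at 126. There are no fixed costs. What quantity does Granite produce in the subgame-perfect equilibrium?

169

The follower Flint best-responds to any q_G: π_F = (464 - Q)q_F - 126q_F.
Setting the follower's marginal profit to zero, 338 - q_G - 2q_F = 0, i.e. q_F = (338 - q_G)/2.
Granite substitutes q_F(q_G) into its own profit: π_G = q_G(464 - q_G - (338 - q_G)/2) - 126q_G = (295 - (1/2)q_G)q_G - 126q_G.
Leader FOC: 169 - q_G = 0, so q_G = 169.
Then q_F = (338 - 169)/2 = 169/2.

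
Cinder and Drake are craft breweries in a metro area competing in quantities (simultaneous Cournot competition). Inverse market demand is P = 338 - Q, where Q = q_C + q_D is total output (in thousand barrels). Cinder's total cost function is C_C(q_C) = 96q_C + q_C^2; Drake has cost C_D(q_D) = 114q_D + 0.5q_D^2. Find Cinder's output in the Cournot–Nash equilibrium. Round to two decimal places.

45.64

Cinder's profit: π_C = (338 - Q)q_C - (96q_C + q_C²). Setting ∂π_C/∂q_C = 0: 242 - 4q_C - (q_D) = 0.
Drake's first-order condition: 224 - 3q_D - (q_C) = 0.
Rearranging gives the reaction functions q_C = (242 - q_D)/4 and q_D = (224 - q_C)/3.
Solving the pair: q_C = 502/11, q_D = 654/11.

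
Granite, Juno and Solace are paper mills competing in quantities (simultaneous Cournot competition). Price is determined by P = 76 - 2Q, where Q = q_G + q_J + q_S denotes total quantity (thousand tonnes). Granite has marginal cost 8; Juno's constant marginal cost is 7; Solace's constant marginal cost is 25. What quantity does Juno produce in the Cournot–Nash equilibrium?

Granite's profit: π_G = (76 - 2Q)q_G - (8q_G). Setting ∂π_G/∂q_G = 0: 68 - 4q_G - 2(q_J + q_S) = 0.
Juno's first-order condition: 69 - 4q_J - 2(q_G + q_S) = 0.
Solace's first-order condition: 51 - 4q_S - 2(q_G + q_J) = 0.
Adding the 3 first-order conditions: 188 − 8Q = 0, so Q = 47/2.
Back-substituting: q_G = (68 − 47)/2 = 21/2, q_J = (69 − 47)/2 = 11, q_S = (51 − 47)/2 = 2.

11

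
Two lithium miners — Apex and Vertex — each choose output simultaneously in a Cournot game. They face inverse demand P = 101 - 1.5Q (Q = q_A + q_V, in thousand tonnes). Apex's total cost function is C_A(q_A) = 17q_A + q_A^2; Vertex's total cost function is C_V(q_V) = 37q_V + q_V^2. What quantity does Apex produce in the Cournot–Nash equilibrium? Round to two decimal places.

14.24

Apex's profit: π_A = (101 - 1.5Q)q_A - (17q_A + q_A²). Setting ∂π_A/∂q_A = 0: 84 - 5q_A - (3/2)(q_V) = 0.
Vertex's first-order condition: 64 - 5q_V - (3/2)(q_A) = 0.
So q_A = (84 - (3/2)q_V)/5 and q_V = (64 - (3/2)q_A)/5.
Substituting one into the other gives q_A = 1296/91 and q_V = 776/91.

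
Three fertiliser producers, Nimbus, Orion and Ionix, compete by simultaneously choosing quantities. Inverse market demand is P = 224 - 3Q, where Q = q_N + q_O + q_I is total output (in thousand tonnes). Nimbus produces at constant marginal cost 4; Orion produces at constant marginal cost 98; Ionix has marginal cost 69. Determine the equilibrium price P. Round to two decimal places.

98.75

Nimbus's profit: π_N = (224 - 3Q)q_N - (4q_N). Setting ∂π_N/∂q_N = 0: 220 - 6q_N - 3(q_O + q_I) = 0.
Orion's profit: π_O = (224 - 3Q)q_O - (98q_O). Setting ∂π_O/∂q_O = 0: 126 - 6q_O - 3(q_N + q_I) = 0.
Ionix's profit: π_I = (224 - 3Q)q_I - (69q_I). Setting ∂π_I/∂q_I = 0: 155 - 6q_I - 3(q_N + q_O) = 0.
Adding the 3 conditions: 501 − 6Q − 6Q = 0, i.e. Q = 167/4.
Back-substituting: q_N = (220 − 501/4)/3 = 379/12, q_O = (126 − 501/4)/3 = 1/4, q_I = (155 − 501/4)/3 = 119/12.
Total output Q = 167/4, so price P = 224 - 3·(167/4) = 395/4.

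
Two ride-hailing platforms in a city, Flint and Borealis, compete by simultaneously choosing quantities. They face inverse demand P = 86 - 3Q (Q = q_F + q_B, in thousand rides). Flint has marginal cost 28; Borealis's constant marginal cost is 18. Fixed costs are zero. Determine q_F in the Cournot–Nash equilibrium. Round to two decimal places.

Flint's profit: π_F = (86 - 3Q)q_F - (28q_F). Setting ∂π_F/∂q_F = 0: 58 - 6q_F - 3(q_B) = 0.
Borealis's first-order condition: 68 - 6q_B - 3(q_F) = 0.
So q_F = (58 - 3q_B)/6 and q_B = (68 - 3q_F)/6.
Solving the pair: q_F = 16/3, q_B = 26/3.

5.33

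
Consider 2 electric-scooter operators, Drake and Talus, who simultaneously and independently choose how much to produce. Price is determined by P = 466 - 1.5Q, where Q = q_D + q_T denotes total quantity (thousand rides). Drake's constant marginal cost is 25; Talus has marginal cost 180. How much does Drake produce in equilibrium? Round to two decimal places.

132.44

Drake's profit: π_D = (466 - 1.5Q)q_D - (25q_D). Setting ∂π_D/∂q_D = 0: 441 - 3q_D - (3/2)(q_T) = 0.
Talus's profit: π_T = (466 - 1.5Q)q_T - (180q_T). Setting ∂π_T/∂q_T = 0: 286 - 3q_T - (3/2)(q_D) = 0.
Best responses: q_D = (441 - (3/2)q_T)/3, q_T = (286 - (3/2)q_D)/3.
Solving the pair: q_D = 1192/9, q_T = 262/9.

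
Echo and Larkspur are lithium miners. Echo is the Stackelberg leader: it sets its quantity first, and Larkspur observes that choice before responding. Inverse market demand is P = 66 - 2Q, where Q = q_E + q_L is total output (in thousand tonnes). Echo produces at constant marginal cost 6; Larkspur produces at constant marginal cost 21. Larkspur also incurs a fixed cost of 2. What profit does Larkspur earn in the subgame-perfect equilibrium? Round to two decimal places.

The follower Larkspur best-responds to any q_E: π_L = (66 - 2Q)q_L - 21q_L.
∂π_L/∂q_L = 45 - 2q_E - 4q_L = 0 gives the reaction function q_L = (45 - 2q_E)/4.
The leader anticipates this reaction. Substituting into P = 66 - 2Q gives P = 87/2 - q_E, so π_E = (87/2 - q_E)q_E - 6q_E.
The leader's first-order condition 75/2 - 2q_E = 0 yields q_E = 75/4.
Then q_L = (45 - 2·(75/4))/4 = 15/8.
Price P = 66 - 2·(165/8) = 99/4.
Larkspur's profit: (99/4 - 21)·(15/8) - 2 = 161/32.

5.03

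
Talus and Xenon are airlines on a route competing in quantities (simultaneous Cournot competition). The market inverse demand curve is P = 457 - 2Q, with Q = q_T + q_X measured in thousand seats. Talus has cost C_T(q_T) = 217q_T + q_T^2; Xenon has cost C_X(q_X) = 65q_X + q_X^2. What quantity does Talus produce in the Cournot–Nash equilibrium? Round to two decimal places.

20.50

Talus's profit: π_T = (457 - 2Q)q_T - (217q_T + q_T²). Setting ∂π_T/∂q_T = 0: 240 - 6q_T - 2(q_X) = 0.
Xenon's first-order condition: 392 - 6q_X - 2(q_T) = 0.
So q_T = (240 - 2q_X)/6 and q_X = (392 - 2q_T)/6.
Substituting one into the other gives q_T = 41/2 and q_X = 117/2.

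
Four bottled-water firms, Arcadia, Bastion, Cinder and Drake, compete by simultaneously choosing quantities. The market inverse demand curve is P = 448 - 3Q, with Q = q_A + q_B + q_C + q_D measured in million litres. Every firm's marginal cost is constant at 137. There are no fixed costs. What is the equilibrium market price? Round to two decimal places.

A representative firm's profit is π_i = q_i(448 - 3Q) - 137q_i.
Setting ∂π_i/∂q_i = 0 with rivals' quantities fixed: 311 - 6q_i - 3·Σ_{j≠i} q_j = 0.
By symmetry each firm produces the same amount; substituting Σ_{j≠i} q_j = 3q_i yields q_i = 311/15.
Total output Q = 1244/15, so price P = 448 - 3·(1244/15) = 996/5.

199.20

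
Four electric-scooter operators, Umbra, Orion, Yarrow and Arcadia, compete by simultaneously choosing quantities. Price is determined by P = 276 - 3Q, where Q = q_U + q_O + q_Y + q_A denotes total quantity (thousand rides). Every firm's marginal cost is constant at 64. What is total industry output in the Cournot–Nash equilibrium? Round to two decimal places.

A representative firm's profit is π_i = q_i(276 - 3Q) - 64q_i.
Setting ∂π_i/∂q_i = 0 with rivals' quantities fixed: 212 - 6q_i - 3·Σ_{j≠i} q_j = 0.
By symmetry each firm produces the same amount; substituting Σ_{j≠i} q_j = 3q_i yields q_i = 212/15.
Total output Q = 212/15 + 212/15 + 212/15 + 212/15 = 848/15.

56.53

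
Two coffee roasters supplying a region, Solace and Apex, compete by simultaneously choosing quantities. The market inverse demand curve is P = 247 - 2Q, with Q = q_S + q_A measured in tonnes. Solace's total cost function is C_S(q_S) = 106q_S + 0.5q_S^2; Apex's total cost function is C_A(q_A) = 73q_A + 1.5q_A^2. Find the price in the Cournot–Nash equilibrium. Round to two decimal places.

Solace's profit: π_S = (247 - 2Q)q_S - (106q_S + (1/2)q_S²). Setting ∂π_S/∂q_S = 0: 141 - 5q_S - 2(q_A) = 0.
Apex's first-order condition: 174 - 7q_A - 2(q_S) = 0.
So q_S = (141 - 2q_A)/5 and q_A = (174 - 2q_S)/7.
Solving the pair: q_S = 639/31, q_A = 588/31.
Total output Q = 1227/31, so price P = 247 - 2·(1227/31) = 167.8387.

167.84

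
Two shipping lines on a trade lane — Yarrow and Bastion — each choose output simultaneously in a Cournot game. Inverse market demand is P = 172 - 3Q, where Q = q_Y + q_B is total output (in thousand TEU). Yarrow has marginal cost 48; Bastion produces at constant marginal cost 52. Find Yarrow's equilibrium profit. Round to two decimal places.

Yarrow's profit: π_Y = (172 - 3Q)q_Y - (48q_Y). Setting ∂π_Y/∂q_Y = 0: 124 - 6q_Y - 3(q_B) = 0.
Bastion's profit: π_B = (172 - 3Q)q_B - (52q_B). Setting ∂π_B/∂q_B = 0: 120 - 6q_B - 3(q_Y) = 0.
Rearranging gives the reaction functions q_Y = (124 - 3q_B)/6 and q_B = (120 - 3q_Y)/6.
Solving the pair: q_Y = 128/9, q_B = 116/9.
Price P = 172 - 3·(244/9) = 272/3.
Yarrow's profit: (272/3 - 48)·(128/9) = 606.8148.

606.81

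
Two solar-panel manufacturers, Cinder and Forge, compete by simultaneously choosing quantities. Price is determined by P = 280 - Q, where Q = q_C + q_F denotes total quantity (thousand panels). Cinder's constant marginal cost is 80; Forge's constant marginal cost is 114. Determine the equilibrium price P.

158

Cinder's profit: π_C = (280 - Q)q_C - (80q_C). Setting ∂π_C/∂q_C = 0: 200 - 2q_C - (q_F) = 0.
Forge's first-order condition: 166 - 2q_F - (q_C) = 0.
Best responses: q_C = (200 - q_F)/2, q_F = (166 - q_C)/2.
Substituting one into the other gives q_C = 78 and q_F = 44.
Total output Q = 122, so price P = 280 - 122 = 158.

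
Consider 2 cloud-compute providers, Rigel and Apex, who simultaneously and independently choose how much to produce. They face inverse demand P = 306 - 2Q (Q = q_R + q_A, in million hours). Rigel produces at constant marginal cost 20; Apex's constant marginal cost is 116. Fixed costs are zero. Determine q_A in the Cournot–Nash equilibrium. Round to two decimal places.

Rigel's profit: π_R = (306 - 2Q)q_R - (20q_R). Setting ∂π_R/∂q_R = 0: 286 - 4q_R - 2(q_A) = 0.
Apex's profit: π_A = (306 - 2Q)q_A - (116q_A). Setting ∂π_A/∂q_A = 0: 190 - 4q_A - 2(q_R) = 0.
Rearranging gives the reaction functions q_R = (286 - 2q_A)/4 and q_A = (190 - 2q_R)/4.
Solving the pair: q_R = 191/3, q_A = 47/3.

15.67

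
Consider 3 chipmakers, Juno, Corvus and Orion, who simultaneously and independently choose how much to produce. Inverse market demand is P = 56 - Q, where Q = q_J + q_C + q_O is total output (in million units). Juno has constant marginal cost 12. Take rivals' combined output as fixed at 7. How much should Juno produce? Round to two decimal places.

With rivals' combined output fixed at 7, Juno's profit is π_J = (56 - 7 - q_J)q_J - (12q_J) = (49 - q_J)q_J - (12q_J).
∂π_J/∂q_J = 37 - 2q_J = 0, so q_J = 37/2.

18.50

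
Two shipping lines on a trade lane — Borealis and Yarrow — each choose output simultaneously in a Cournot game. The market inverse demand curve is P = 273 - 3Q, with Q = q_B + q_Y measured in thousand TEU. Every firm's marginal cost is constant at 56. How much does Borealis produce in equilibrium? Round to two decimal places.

Each firm earns π_i = (273 - 3Q)q_i - 56q_i.
Setting ∂π_i/∂q_i = 0 with rivals' quantities fixed: 217 - 6q_i - 3q_j = 0.
With identical firms every q_j equals q_i, so q_j = q_i and 217 = 9q_i, giving q_i = 217/9.

24.11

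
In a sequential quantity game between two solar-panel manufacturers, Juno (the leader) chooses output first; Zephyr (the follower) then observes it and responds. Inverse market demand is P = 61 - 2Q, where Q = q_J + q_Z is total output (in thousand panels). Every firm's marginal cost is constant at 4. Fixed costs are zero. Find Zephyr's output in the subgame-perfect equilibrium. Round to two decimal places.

7.13

The follower Zephyr best-responds to any q_J: π_Z = (61 - 2Q)q_Z - 4q_Z.
Setting the follower's marginal profit to zero, 57 - 2q_J - 4q_Z = 0, i.e. q_Z = (57 - 2q_J)/4.
The leader anticipates this reaction. Substituting into P = 61 - 2Q gives P = 65/2 - q_J, so π_J = (65/2 - q_J)q_J - 4q_J.
Leader FOC: 57/2 - 2q_J = 0, so q_J = 57/4.
Then q_Z = (57 - 2·(57/4))/4 = 57/8.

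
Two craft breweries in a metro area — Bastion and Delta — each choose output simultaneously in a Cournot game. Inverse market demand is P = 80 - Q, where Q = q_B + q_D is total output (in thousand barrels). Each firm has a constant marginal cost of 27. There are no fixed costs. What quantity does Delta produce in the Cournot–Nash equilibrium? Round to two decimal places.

Each firm earns π_i = (80 - Q)q_i - 27q_i.
First-order condition (treating rivals' output as given): 53 - 2q_i - q_j = 0.
With identical firms every q_j equals q_i, so q_j = q_i and 53 = 3q_i, giving q_i = 53/3.

17.67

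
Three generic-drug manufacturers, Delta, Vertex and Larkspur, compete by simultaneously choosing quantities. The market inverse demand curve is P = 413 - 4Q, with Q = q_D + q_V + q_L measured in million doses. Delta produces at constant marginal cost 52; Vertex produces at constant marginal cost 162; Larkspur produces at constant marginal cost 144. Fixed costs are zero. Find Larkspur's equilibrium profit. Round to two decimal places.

594.14

Delta's profit: π_D = (413 - 4Q)q_D - (52q_D). Setting ∂π_D/∂q_D = 0: 361 - 8q_D - 4(q_V + q_L) = 0.
Vertex's profit: π_V = (413 - 4Q)q_V - (162q_V). Setting ∂π_V/∂q_V = 0: 251 - 8q_V - 4(q_D + q_L) = 0.
Larkspur's profit: π_L = (413 - 4Q)q_L - (144q_L). Setting ∂π_L/∂q_L = 0: 269 - 8q_L - 4(q_D + q_V) = 0.
Summing all 3 equations gives 881 − 16Q = 0, hence Q = 881/16.
Back-substituting: q_D = (361 − 881/4)/4 = 563/16, q_V = (251 − 881/4)/4 = 123/16, q_L = (269 − 881/4)/4 = 195/16.
Price P = 413 - 4·(881/16) = 771/4.
Larkspur's profit: (771/4 - 144)·(195/16) = 594.1406.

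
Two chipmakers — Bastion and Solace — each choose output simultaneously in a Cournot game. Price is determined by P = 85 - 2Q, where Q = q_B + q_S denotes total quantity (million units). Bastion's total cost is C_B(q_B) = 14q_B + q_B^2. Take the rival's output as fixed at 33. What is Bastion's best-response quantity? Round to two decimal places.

With the rival's output fixed at 33, Bastion's profit is π_B = (85 - 2·33 - 2q_B)q_B - (14q_B + q_B²) = (19 - 2q_B)q_B - (14q_B + q_B²).
∂π_B/∂q_B = 5 - 6q_B = 0, so q_B = 5/6.

0.83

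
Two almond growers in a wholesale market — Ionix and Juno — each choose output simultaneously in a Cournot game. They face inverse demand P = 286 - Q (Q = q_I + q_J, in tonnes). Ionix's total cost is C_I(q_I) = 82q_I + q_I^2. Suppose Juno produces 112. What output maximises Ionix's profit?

With the rival's output fixed at 112, Ionix's profit is π_I = (286 - 112 - q_I)q_I - (82q_I + q_I²) = (174 - q_I)q_I - (82q_I + q_I²).
∂π_I/∂q_I = 92 - 4q_I = 0, so q_I = 23.

23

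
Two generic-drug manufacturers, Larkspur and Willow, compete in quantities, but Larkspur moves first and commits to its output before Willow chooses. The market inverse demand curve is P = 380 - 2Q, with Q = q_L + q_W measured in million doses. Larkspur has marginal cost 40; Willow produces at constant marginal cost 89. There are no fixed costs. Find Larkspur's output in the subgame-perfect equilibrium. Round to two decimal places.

97.25

The follower Willow best-responds to any q_L: π_W = (380 - 2Q)q_W - 89q_W.
Setting the follower's marginal profit to zero, 291 - 2q_L - 4q_W = 0, i.e. q_W = (291 - 2q_L)/4.
The leader anticipates this reaction. Substituting into P = 380 - 2Q gives P = 469/2 - q_L, so π_L = (469/2 - q_L)q_L - 40q_L.
The leader's first-order condition 389/2 - 2q_L = 0 yields q_L = 389/4.
Then q_W = (291 - 2·(389/4))/4 = 193/8.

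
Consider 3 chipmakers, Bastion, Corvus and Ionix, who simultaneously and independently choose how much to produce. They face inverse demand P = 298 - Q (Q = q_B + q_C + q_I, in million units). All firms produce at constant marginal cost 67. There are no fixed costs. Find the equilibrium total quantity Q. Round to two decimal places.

A representative firm's profit is π_i = q_i(298 - Q) - 67q_i.
First-order condition (treating rivals' output as given): 231 - 2q_i - Σ_{j≠i} q_j = 0.
By symmetry each firm produces the same amount; substituting Σ_{j≠i} q_j = 2q_i yields q_i = 231/4.
Total output Q = 231/4 + 231/4 + 231/4 = 693/4.

173.25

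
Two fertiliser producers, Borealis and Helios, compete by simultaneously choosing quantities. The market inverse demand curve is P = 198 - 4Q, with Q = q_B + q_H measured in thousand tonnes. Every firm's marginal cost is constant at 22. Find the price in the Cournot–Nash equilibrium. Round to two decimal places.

80.67

A representative firm's profit is π_i = q_i(198 - 4Q) - 22q_i.
Setting ∂π_i/∂q_i = 0 with rivals' quantities fixed: 176 - 8q_i - 4q_j = 0.
By symmetry each firm produces the same amount; substituting q_j = q_i yields q_i = 176/12 = 44/3.
Total output Q = 88/3, so price P = 198 - 4·(88/3) = 242/3.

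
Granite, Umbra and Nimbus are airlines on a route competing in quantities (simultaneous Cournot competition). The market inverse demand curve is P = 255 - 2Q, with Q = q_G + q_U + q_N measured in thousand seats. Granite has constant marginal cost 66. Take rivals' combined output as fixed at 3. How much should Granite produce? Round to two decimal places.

With rivals' combined output fixed at 3, Granite's profit is π_G = (255 - 2·3 - 2q_G)q_G - (66q_G) = (249 - 2q_G)q_G - (66q_G).
∂π_G/∂q_G = 183 - 4q_G = 0, so q_G = 183/4.

45.75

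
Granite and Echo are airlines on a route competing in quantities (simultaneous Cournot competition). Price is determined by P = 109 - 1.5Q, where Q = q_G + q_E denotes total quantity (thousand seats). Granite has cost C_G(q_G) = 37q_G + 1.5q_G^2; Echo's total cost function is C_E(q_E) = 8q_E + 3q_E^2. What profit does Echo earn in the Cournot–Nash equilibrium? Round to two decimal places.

Granite's profit: π_G = (109 - 1.5Q)q_G - (37q_G + (3/2)q_G²). Setting ∂π_G/∂q_G = 0: 72 - 6q_G - (3/2)(q_E) = 0.
Echo's profit: π_E = (109 - 1.5Q)q_E - (8q_E + 3q_E²). Setting ∂π_E/∂q_E = 0: 101 - 9q_E - (3/2)(q_G) = 0.
Best responses: q_G = (72 - (3/2)q_E)/6, q_E = (101 - (3/2)q_G)/9.
Solving the pair: q_G = 662/69, q_E = 664/69.
Price P = 109 - (3/2)·(442/23) = 1844/23.
Echo's profit: (1844/23)·(664/69) - 8·(664/69) - 3(664/69)² = 416.7259.

416.73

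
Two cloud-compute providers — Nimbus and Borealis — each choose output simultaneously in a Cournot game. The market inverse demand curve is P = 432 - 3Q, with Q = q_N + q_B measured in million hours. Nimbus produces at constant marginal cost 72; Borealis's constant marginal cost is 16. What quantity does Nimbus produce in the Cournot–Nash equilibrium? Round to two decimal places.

33.78

Nimbus's profit: π_N = (432 - 3Q)q_N - (72q_N). Setting ∂π_N/∂q_N = 0: 360 - 6q_N - 3(q_B) = 0.
Borealis's profit: π_B = (432 - 3Q)q_B - (16q_B). Setting ∂π_B/∂q_B = 0: 416 - 6q_B - 3(q_N) = 0.
So q_N = (360 - 3q_B)/6 and q_B = (416 - 3q_N)/6.
Substituting one into the other gives q_N = 304/9 and q_B = 472/9.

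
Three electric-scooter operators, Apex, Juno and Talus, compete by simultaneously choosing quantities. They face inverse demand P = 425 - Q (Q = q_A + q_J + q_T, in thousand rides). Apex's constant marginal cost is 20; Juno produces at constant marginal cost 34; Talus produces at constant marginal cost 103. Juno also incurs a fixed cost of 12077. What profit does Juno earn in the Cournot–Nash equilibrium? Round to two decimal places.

Apex's profit: π_A = (425 - Q)q_A - (20q_A). Setting ∂π_A/∂q_A = 0: 405 - 2q_A - (q_J + q_T) = 0.
Juno's first-order condition: 391 - 2q_J - (q_A + q_T) = 0.
Talus's profit: π_T = (425 - Q)q_T - (103q_T). Setting ∂π_T/∂q_T = 0: 322 - 2q_T - (q_A + q_J) = 0.
Summing all 3 equations gives 1118 − 4Q = 0, hence Q = 559/2.
Back-substituting: q_A = (405 − 559/2) = 251/2, q_J = (391 − 559/2) = 223/2, q_T = (322 − 559/2) = 85/2.
Price P = 425 - 559/2 = 291/2.
Juno's profit: (291/2 - 34)·(223/2) - 12077 = 1421/4.

355.25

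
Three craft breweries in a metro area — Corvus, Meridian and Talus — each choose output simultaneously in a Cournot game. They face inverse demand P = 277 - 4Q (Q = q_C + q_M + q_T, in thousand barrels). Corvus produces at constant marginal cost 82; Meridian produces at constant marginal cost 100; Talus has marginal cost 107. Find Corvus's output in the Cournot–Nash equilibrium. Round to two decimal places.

14.88

Corvus's profit: π_C = (277 - 4Q)q_C - (82q_C). Setting ∂π_C/∂q_C = 0: 195 - 8q_C - 4(q_M + q_T) = 0.
Meridian's profit: π_M = (277 - 4Q)q_M - (100q_M). Setting ∂π_M/∂q_M = 0: 177 - 8q_M - 4(q_C + q_T) = 0.
Talus's profit: π_T = (277 - 4Q)q_T - (107q_T). Setting ∂π_T/∂q_T = 0: 170 - 8q_T - 4(q_C + q_M) = 0.
Adding the 3 first-order conditions: 542 − 16Q = 0, so Q = 271/8.
Back-substituting: q_C = (195 − 271/2)/4 = 119/8, q_M = (177 − 271/2)/4 = 83/8, q_T = (170 − 271/2)/4 = 69/8.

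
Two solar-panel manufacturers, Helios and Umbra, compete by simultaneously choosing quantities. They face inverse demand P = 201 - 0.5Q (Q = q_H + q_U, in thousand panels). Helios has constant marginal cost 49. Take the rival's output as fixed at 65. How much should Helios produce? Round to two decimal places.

With the rival's output fixed at 65, Helios's profit is π_H = (201 - (1/2)·65 - (1/2)q_H)q_H - (49q_H) = (337/2 - (1/2)q_H)q_H - (49q_H).
∂π_H/∂q_H = 239/2 - q_H = 0, so q_H = 239/2.

119.50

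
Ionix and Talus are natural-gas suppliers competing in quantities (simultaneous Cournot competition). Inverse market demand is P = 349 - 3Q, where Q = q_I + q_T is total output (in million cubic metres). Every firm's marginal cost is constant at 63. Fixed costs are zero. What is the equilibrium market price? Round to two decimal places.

Each firm earns π_i = (349 - 3Q)q_i - 63q_i.
First-order condition (treating rivals' output as given): 286 - 6q_i - 3q_j = 0.
With identical firms every q_j equals q_i, so q_j = q_i and 286 = 9q_i, giving q_i = 286/9.
Total output Q = 572/9, so price P = 349 - 3·(572/9) = 475/3.

158.33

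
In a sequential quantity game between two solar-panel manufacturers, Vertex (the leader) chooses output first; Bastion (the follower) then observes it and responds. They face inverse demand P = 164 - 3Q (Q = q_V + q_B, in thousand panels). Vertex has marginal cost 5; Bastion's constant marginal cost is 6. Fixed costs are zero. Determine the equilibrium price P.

45

Solve by backward induction. Given q_V, the follower Bastion maximises π_B = (164 - 3q_V - 3q_B)q_B - 6q_B.
∂π_B/∂q_B = 158 - 3q_V - 6q_B = 0 gives the reaction function q_B = (158 - 3q_V)/6.
Vertex substitutes q_B(q_V) into its own profit: π_V = q_V(164 - 3q_V - (158 - 3q_V)/2) - 5q_V = (85 - (3/2)q_V)q_V - 5q_V.
Maximising: ∂π_V/∂q_V = 80 - 3q_V = 0, giving q_V = 80/3.
Then q_B = (158 - 3·(80/3))/6 = 13.
Total output Q = 119/3, so price P = 164 - 3·(119/3) = 45.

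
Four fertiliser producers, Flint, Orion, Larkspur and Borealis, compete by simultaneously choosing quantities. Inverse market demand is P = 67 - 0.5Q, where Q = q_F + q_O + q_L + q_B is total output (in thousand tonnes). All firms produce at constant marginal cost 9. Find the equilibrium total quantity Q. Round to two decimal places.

Each firm earns π_i = (67 - 0.5Q)q_i - 9q_i.
Setting ∂π_i/∂q_i = 0 with rivals' quantities fixed: 58 - q_i - (1/2)·Σ_{j≠i} q_j = 0.
By symmetry each firm produces the same amount; substituting Σ_{j≠i} q_j = 3q_i yields q_i = 58/(5/2) = 116/5.
Total output Q = 116/5 + 116/5 + 116/5 + 116/5 = 464/5.

92.80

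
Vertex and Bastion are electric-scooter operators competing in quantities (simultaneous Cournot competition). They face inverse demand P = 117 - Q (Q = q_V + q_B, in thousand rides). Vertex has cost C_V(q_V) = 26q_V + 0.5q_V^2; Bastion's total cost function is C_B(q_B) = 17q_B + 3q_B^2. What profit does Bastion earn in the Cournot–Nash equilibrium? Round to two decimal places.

Vertex's profit: π_V = (117 - Q)q_V - (26q_V + (1/2)q_V²). Setting ∂π_V/∂q_V = 0: 91 - 3q_V - (q_B) = 0.
Bastion's profit: π_B = (117 - Q)q_B - (17q_B + 3q_B²). Setting ∂π_B/∂q_B = 0: 100 - 8q_B - (q_V) = 0.
Rearranging gives the reaction functions q_V = (91 - q_B)/3 and q_B = (100 - q_V)/8.
Solving the pair: q_V = 628/23, q_B = 209/23.
Price P = 117 - 837/23 = 1854/23.
Bastion's profit: (1854/23)·(209/23) - 17·(209/23) - 3(209/23)² = 330.2911.

330.29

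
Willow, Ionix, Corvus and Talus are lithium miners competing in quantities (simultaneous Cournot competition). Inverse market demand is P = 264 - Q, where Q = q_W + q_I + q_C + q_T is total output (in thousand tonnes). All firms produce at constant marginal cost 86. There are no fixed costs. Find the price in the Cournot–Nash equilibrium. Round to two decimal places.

121.60

A representative firm's profit is π_i = q_i(264 - Q) - 86q_i.
First-order condition (treating rivals' output as given): 178 - 2q_i - Σ_{j≠i} q_j = 0.
By symmetry each firm produces the same amount; substituting Σ_{j≠i} q_j = 3q_i yields q_i = 178/5.
Total output Q = 712/5, so price P = 264 - 712/5 = 608/5.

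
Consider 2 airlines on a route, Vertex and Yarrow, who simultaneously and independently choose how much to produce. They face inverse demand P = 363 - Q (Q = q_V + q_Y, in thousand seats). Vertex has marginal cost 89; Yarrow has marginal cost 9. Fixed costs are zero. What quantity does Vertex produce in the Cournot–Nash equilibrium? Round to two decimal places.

64.67

Vertex's profit: π_V = (363 - Q)q_V - (89q_V). Setting ∂π_V/∂q_V = 0: 274 - 2q_V - (q_Y) = 0.
Yarrow's first-order condition: 354 - 2q_Y - (q_V) = 0.
Rearranging gives the reaction functions q_V = (274 - q_Y)/2 and q_Y = (354 - q_V)/2.
Solving the pair: q_V = 194/3, q_Y = 434/3.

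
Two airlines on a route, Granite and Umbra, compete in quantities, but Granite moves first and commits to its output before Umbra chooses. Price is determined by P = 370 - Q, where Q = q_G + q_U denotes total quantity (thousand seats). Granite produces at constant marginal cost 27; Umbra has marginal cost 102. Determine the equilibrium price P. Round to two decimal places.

131.50

The follower Umbra best-responds to any q_G: π_U = (370 - Q)q_U - 102q_U.
Setting the follower's marginal profit to zero, 268 - q_G - 2q_U = 0, i.e. q_U = (268 - q_G)/2.
The leader anticipates this reaction. Substituting into P = 370 - Q gives P = 236 - (1/2)q_G, so π_G = (236 - (1/2)q_G)q_G - 27q_G.
Maximising: ∂π_G/∂q_G = 209 - q_G = 0, giving q_G = 209.
Then q_U = (268 - 209)/2 = 59/2.
Total output Q = 477/2, so price P = 370 - 477/2 = 263/2.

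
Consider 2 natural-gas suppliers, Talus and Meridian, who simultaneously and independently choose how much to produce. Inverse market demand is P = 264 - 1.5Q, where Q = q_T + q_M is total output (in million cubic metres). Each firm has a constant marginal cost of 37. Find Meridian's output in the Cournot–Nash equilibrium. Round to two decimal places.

A representative firm's profit is π_i = q_i(264 - 1.5Q) - 37q_i.
First-order condition (treating rivals' output as given): 227 - 3q_i - (3/2)q_j = 0.
With identical firms every q_j equals q_i, so q_j = q_i and 227 = (9/2)q_i, giving q_i = 454/9.

50.44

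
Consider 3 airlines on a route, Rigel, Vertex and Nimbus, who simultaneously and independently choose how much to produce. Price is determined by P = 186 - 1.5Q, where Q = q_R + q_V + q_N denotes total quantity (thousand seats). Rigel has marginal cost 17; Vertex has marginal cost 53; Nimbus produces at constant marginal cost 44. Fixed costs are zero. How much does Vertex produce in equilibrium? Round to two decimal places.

Rigel's profit: π_R = (186 - 1.5Q)q_R - (17q_R). Setting ∂π_R/∂q_R = 0: 169 - 3q_R - (3/2)(q_V + q_N) = 0.
Vertex's first-order condition: 133 - 3q_V - (3/2)(q_R + q_N) = 0.
Nimbus's profit: π_N = (186 - 1.5Q)q_N - (44q_N). Setting ∂π_N/∂q_N = 0: 142 - 3q_N - (3/2)(q_R + q_V) = 0.
Adding the 3 first-order conditions: 444 − 6Q = 0, so Q = 74.
Back-substituting: q_R = (169 − 111)/(3/2) = 116/3, q_V = (133 − 111)/(3/2) = 44/3, q_N = (142 − 111)/(3/2) = 62/3.

14.67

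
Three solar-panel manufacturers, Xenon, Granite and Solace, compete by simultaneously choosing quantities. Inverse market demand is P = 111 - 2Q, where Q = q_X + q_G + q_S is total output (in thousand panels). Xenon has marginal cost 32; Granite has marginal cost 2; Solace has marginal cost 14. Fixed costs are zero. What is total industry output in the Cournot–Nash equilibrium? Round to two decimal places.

Xenon's profit: π_X = (111 - 2Q)q_X - (32q_X). Setting ∂π_X/∂q_X = 0: 79 - 4q_X - 2(q_G + q_S) = 0.
Granite's first-order condition: 109 - 4q_G - 2(q_X + q_S) = 0.
Solace's first-order condition: 97 - 4q_S - 2(q_X + q_G) = 0.
Adding the 3 first-order conditions: 285 − 8Q = 0, so Q = 285/8.
Back-substituting: q_X = (79 − 285/4)/2 = 31/8, q_G = (109 − 285/4)/2 = 151/8, q_S = (97 − 285/4)/2 = 103/8.
Total output Q = 31/8 + 151/8 + 103/8 = 285/8.

35.63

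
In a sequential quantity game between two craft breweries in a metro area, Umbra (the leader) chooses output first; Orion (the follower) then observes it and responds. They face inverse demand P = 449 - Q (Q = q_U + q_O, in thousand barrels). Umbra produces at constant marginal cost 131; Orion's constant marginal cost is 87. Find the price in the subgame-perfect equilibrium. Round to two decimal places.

199.50

The follower Orion best-responds to any q_U: π_O = (449 - Q)q_O - 87q_O.
Follower FOC: 362 - q_U - 2q_O = 0, so q_O(q_U) = (362 - q_U)/2.
Umbra substitutes q_O(q_U) into its own profit: π_U = q_U(449 - q_U - (362 - q_U)/2) - 131q_U = (268 - (1/2)q_U)q_U - 131q_U.
Leader FOC: 137 - q_U = 0, so q_U = 137.
Then q_O = (362 - 137)/2 = 225/2.
Total output Q = 499/2, so price P = 449 - 499/2 = 399/2.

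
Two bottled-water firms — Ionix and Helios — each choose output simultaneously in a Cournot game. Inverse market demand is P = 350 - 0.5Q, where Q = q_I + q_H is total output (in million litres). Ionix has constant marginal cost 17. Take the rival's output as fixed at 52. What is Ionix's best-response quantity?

307

With the rival's output fixed at 52, Ionix's profit is π_I = (350 - (1/2)·52 - (1/2)q_I)q_I - (17q_I) = (324 - (1/2)q_I)q_I - (17q_I).
∂π_I/∂q_I = 307 - q_I = 0, so q_I = 307.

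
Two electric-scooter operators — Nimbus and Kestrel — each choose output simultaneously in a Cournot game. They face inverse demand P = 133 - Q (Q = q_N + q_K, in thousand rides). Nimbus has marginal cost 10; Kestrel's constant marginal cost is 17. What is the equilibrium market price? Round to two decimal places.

53.33

Nimbus's profit: π_N = (133 - Q)q_N - (10q_N). Setting ∂π_N/∂q_N = 0: 123 - 2q_N - (q_K) = 0.
Kestrel's profit: π_K = (133 - Q)q_K - (17q_K). Setting ∂π_K/∂q_K = 0: 116 - 2q_K - (q_N) = 0.
So q_N = (123 - q_K)/2 and q_K = (116 - q_N)/2.
Solving the pair: q_N = 130/3, q_K = 109/3.
Total output Q = 239/3, so price P = 133 - 239/3 = 160/3.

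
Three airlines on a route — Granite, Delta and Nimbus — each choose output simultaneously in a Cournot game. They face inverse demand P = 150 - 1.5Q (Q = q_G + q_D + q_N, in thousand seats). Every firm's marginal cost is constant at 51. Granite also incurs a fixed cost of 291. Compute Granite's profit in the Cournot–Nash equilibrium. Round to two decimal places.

117.38

A representative firm's profit is π_i = q_i(150 - 1.5Q) - 51q_i.
First-order condition (treating rivals' output as given): 99 - 3q_i - (3/2)·Σ_{j≠i} q_j = 0.
By symmetry each firm produces the same amount; substituting Σ_{j≠i} q_j = 2q_i yields q_i = 99/6 = 33/2.
Price P = 150 - (3/2)·(99/2) = 303/4.
Granite's profit: (303/4 - 51)·(33/2) - 291 = 939/8.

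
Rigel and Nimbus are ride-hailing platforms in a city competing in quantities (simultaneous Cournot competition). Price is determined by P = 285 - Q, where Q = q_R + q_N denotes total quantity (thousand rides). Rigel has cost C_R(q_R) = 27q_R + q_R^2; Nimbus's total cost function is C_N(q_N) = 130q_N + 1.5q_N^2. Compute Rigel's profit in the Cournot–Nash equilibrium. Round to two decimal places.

Rigel's profit: π_R = (285 - Q)q_R - (27q_R + q_R²). Setting ∂π_R/∂q_R = 0: 258 - 4q_R - (q_N) = 0.
Nimbus's profit: π_N = (285 - Q)q_N - (130q_N + (3/2)q_N²). Setting ∂π_N/∂q_N = 0: 155 - 5q_N - (q_R) = 0.
So q_R = (258 - q_N)/4 and q_N = (155 - q_R)/5.
Substituting one into the other gives q_R = 1135/19 and q_N = 362/19.
Price P = 285 - 1497/19 = 206.2105.
Rigel's profit: 206.2105·(1135/19) - 27·(1135/19) - (1135/19)² = 7136.9806.

7136.98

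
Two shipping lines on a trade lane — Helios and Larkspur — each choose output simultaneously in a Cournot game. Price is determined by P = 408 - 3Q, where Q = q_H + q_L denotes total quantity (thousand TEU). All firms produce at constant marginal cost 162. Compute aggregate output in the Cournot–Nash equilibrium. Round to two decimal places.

Each firm earns π_i = (408 - 3Q)q_i - 162q_i.
Setting ∂π_i/∂q_i = 0 with rivals' quantities fixed: 246 - 6q_i - 3q_j = 0.
By symmetry each firm produces the same amount; substituting q_j = q_i yields q_i = 246/9 = 82/3.
Total output Q = 82/3 + 82/3 = 164/3.

54.67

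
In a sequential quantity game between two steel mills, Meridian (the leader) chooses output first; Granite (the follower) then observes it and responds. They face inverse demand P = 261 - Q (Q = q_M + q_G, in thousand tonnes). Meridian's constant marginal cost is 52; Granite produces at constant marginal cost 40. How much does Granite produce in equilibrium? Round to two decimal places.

Solve by backward induction. Given q_M, the follower Granite maximises π_G = (261 - q_M - q_G)q_G - 40q_G.
Setting the follower's marginal profit to zero, 221 - q_M - 2q_G = 0, i.e. q_G = (221 - q_M)/2.
The leader anticipates this reaction. Substituting into P = 261 - Q gives P = 301/2 - (1/2)q_M, so π_M = (301/2 - (1/2)q_M)q_M - 52q_M.
Leader FOC: 197/2 - q_M = 0, so q_M = 197/2.
Then q_G = (221 - 197/2)/2 = 245/4.

61.25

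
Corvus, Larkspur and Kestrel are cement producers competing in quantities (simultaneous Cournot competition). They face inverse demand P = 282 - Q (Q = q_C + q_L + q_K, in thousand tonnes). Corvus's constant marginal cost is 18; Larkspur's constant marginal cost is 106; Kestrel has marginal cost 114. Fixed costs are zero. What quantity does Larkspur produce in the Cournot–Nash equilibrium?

Corvus's profit: π_C = (282 - Q)q_C - (18q_C). Setting ∂π_C/∂q_C = 0: 264 - 2q_C - (q_L + q_K) = 0.
Larkspur's first-order condition: 176 - 2q_L - (q_C + q_K) = 0.
Kestrel's profit: π_K = (282 - Q)q_K - (114q_K). Setting ∂π_K/∂q_K = 0: 168 - 2q_K - (q_C + q_L) = 0.
Adding the 3 conditions: 608 − 2Q − 2Q = 0, i.e. Q = 152.
Back-substituting: q_C = (264 − 152) = 112, q_L = (176 − 152) = 24, q_K = (168 − 152) = 16.

24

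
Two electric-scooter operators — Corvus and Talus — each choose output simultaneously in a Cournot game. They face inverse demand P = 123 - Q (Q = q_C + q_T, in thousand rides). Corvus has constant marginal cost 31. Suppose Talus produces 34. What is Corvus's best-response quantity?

With the rival's output fixed at 34, Corvus's profit is π_C = (123 - 34 - q_C)q_C - (31q_C) = (89 - q_C)q_C - (31q_C).
∂π_C/∂q_C = 58 - 2q_C = 0, so q_C = 29.

29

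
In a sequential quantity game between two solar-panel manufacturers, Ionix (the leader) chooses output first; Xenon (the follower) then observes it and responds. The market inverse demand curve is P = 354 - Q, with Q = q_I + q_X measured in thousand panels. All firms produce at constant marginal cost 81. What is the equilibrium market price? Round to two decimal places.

149.25

Solve by backward induction. Given q_I, the follower Xenon maximises π_X = (354 - q_I - q_X)q_X - 81q_X.
∂π_X/∂q_X = 273 - q_I - 2q_X = 0 gives the reaction function q_X = (273 - q_I)/2.
Ionix substitutes q_X(q_I) into its own profit: π_I = q_I(354 - q_I - (273 - q_I)/2) - 81q_I = (435/2 - (1/2)q_I)q_I - 81q_I.
The leader's first-order condition 273/2 - q_I = 0 yields q_I = 273/2.
Then q_X = (273 - 273/2)/2 = 273/4.
Total output Q = 819/4, so price P = 354 - 819/4 = 597/4.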